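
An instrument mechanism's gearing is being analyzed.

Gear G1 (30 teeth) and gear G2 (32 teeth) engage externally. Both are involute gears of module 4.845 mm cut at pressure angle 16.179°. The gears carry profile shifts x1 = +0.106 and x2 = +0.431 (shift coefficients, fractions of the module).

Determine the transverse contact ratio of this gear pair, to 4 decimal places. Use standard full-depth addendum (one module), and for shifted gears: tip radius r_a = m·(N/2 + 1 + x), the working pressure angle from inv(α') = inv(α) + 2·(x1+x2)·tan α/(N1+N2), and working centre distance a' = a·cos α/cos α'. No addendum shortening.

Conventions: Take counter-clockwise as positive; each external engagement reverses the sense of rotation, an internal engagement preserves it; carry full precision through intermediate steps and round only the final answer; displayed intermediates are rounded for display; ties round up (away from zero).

1.7109

recognized (one external pair, fixed centres): single-mesh tooth geometry, m = 4.845, N1 = 30, N2 = 32
base radii: r_b1 = 69.796770, r_b2 = 74.449888
tip radii: r_a1 = 78.033570, r_a2 = 84.453195
inv(α') = inv(16.179°) + 2·(+0.106+0.431)·tan α/(30+32) = 0.01277841  ⇒  α' = 19.03057°
a' = a·cos α / cos α' = 150.1950·cos 16.179°/cos 19.03057° = 152.586300
action lengths: √(r_a1²−r_b1²) = 34.894826, √(r_a2²−r_b2²) = 39.869240
base pitch p_b = π·m·cos α = 14.618201
CR = (34.894826 + 39.869240 − 152.586300·sin 19.03057°)/14.618201 = 1.710872
contact ratio ≈ 1.7109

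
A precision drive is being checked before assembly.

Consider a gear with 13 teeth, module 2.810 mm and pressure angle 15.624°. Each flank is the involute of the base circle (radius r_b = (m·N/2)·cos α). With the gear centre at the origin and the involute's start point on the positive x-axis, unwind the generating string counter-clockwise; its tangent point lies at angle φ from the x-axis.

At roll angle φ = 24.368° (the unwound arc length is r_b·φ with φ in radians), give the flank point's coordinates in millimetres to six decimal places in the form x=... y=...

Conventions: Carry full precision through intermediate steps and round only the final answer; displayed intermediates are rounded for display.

x=19.109749 y=0.442958

topology: single-mesh involute geometry — m = 2.810, N = 13
pitch radius r_p = m·N/2 = 2.810·13/2 = 18.265000
base radius r_b = r_p·cos α = 18.265000·cos 15.624° = 17.590105
roll angle φ = 24.368° = 0.42530183 rad
x = r_b·(cos φ + φ·sin φ) = 19.109749
y = r_b·(sin φ − φ·cos φ) = 0.442958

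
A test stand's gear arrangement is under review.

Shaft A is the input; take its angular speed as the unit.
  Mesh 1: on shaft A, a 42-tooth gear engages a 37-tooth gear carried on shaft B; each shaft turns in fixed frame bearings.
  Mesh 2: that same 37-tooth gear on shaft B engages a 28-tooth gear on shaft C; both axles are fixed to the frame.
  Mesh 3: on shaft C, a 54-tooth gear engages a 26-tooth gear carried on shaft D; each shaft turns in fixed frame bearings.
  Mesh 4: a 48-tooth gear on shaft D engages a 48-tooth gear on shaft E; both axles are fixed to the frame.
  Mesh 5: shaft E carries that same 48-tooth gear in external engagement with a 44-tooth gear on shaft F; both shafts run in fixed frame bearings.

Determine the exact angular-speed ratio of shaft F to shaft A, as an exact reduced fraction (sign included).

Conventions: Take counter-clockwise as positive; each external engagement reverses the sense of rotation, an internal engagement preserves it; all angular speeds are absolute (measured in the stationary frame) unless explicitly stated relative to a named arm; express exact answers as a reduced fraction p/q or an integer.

-486/143

class = fixed-axis compound train [5 meshes; 5 ratios multiply, 5 sense flips]
mesh 1 [42T→37T]: running ratio 42/37, sense −
mesh 2 [37T→28T]: running ratio 3/2, sense +
mesh 3 [54T→26T]: running ratio 81/26, sense −
mesh 4 [48T→48T]: running ratio 81/26, sense +
mesh 5 [48T→44T]: running ratio 486/143, sense −
ω_out/ω_in = -486/143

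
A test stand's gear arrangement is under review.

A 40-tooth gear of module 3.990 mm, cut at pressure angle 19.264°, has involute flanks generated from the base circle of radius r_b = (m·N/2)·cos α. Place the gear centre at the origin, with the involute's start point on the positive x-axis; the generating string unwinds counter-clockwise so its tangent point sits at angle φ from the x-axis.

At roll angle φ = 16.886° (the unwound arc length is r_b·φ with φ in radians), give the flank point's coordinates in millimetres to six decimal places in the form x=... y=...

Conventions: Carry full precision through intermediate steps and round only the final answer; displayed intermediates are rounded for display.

single-mesh involute tooth geometry (40T wheel at module 3.990)
pitch radius r_p = m·N/2 = 3.990·40/2 = 79.800000
base radius r_b = r_p·cos α = 79.800000·cos 19.264° = 75.331873
roll angle φ = 16.886° = 0.29471630 rad
x = r_b·(cos φ + φ·sin φ) = 78.532751
y = r_b·(sin φ − φ·cos φ) = 0.637225

x=78.532751 y=0.637225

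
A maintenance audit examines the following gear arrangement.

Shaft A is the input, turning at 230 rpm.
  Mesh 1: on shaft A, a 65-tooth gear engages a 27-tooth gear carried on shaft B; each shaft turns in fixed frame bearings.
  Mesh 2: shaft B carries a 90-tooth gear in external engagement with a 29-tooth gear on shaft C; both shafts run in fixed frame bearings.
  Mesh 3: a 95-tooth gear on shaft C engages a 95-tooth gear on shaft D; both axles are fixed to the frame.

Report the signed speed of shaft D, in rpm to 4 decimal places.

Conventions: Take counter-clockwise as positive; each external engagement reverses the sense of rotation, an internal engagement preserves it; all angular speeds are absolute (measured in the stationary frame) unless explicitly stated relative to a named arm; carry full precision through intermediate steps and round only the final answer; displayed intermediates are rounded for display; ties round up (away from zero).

-1718.3908 rpm

class = fixed-axis compound train [3 meshes; 3 ratios multiply, 3 sense flips]
mesh 1 [65T→27T]: ω = 230.0000×65/27 = 553.7037 rpm, sense flips to −
mesh 2 [90T→29T]: ω = 553.7037×90/29 = 1718.3908 rpm, sense flips to +
mesh 3 [95T→95T]: ω = 1718.3908×95/95 = 1718.3908 rpm, sense flips to −
signed output speed = -1718.3908 rpm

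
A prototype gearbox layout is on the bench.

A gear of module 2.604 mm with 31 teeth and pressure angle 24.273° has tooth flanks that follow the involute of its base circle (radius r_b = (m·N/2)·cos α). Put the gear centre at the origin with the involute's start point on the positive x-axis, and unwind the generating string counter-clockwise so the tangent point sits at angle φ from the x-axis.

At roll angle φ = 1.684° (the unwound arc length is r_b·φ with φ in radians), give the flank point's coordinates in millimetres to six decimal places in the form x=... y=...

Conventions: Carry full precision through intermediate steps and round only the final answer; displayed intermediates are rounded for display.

x=36.809771 y=0.000311

class = single-mesh tooth geometry [base-circle involute, m = 2.604, 31T]
pitch radius r_p = m·N/2 = 2.604·31/2 = 40.362000
base radius r_b = r_p·cos α = 40.362000·cos 24.273° = 36.793882
roll angle φ = 1.684° = 0.02939134 rad
x = r_b·(cos φ + φ·sin φ) = 36.809771
y = r_b·(sin φ − φ·cos φ) = 0.000311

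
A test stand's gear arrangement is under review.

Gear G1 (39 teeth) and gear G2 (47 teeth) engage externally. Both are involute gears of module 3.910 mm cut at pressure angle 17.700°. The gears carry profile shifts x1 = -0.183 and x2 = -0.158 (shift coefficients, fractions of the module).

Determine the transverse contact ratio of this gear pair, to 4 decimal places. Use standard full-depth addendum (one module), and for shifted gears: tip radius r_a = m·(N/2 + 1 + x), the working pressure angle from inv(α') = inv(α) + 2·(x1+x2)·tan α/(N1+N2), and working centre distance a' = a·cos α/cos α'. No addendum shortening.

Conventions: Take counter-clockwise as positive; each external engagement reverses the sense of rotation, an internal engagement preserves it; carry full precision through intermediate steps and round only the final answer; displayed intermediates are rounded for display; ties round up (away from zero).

class = single-mesh tooth geometry [involute pair 39T × 47T, m = 3.910]
base radii: r_b1 = 72.635675, r_b2 = 87.535300
tip radii: r_a1 = 79.439470, r_a2 = 95.177220
inv(α') = inv(17.700°) + 2·(-0.183-0.158)·tan α/(39+47) = 0.00768657  ⇒  α' = 16.13391°
a' = a·cos α / cos α' = 168.1300·cos 17.700°/cos 16.13391° = 166.737971
action lengths: √(r_a1²−r_b1²) = 32.166569, √(r_a2²−r_b2²) = 37.366756
base pitch p_b = π·m·cos α = 11.702139
CR = (32.166569 + 37.366756 − 166.737971·sin 16.13391°)/11.702139 = 1.982513
contact ratio ≈ 1.9825

1.9825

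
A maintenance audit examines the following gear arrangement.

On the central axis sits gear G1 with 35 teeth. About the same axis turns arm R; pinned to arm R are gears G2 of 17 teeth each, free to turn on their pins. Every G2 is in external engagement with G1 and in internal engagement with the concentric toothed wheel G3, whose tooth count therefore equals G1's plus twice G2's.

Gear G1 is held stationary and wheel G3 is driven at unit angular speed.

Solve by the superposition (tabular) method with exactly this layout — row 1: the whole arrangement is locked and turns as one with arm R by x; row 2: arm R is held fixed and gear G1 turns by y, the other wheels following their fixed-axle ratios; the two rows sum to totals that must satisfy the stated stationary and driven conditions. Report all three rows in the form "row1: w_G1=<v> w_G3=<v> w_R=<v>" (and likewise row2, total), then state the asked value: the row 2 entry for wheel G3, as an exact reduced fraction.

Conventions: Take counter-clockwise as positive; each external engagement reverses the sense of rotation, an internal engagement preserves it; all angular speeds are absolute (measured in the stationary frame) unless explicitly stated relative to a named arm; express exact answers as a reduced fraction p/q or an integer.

class = planetary set [G3 = 35+2·17 = 69; Willis about the carrier]
row 1: whole set turns with the arm by x
row 2: sun turns y, ring = −(35/69)·y, arm 0
boundary: total ω_sun = x + y = 0 and total ω_ring = x − (35/69)·y = 1  ⇒  y = -69/104, x = 69/104
row 2 ring = −(35/69)·(-69/104) = 35/104
totals (row 1 + row 2): sun 69/104 + (-69/104) = 0, ring 69/104 + 35/104 = 1, arm 69/104 + 0 = 69/104
asked cell (row2, ring) = 35/104

row1: w_G1=69/104 w_G3=69/104 w_R=69/104
row2: w_G1=-69/104 w_G3=35/104 w_R=0
total: w_G1=0 w_G3=1 w_R=69/104
asked value: 35/104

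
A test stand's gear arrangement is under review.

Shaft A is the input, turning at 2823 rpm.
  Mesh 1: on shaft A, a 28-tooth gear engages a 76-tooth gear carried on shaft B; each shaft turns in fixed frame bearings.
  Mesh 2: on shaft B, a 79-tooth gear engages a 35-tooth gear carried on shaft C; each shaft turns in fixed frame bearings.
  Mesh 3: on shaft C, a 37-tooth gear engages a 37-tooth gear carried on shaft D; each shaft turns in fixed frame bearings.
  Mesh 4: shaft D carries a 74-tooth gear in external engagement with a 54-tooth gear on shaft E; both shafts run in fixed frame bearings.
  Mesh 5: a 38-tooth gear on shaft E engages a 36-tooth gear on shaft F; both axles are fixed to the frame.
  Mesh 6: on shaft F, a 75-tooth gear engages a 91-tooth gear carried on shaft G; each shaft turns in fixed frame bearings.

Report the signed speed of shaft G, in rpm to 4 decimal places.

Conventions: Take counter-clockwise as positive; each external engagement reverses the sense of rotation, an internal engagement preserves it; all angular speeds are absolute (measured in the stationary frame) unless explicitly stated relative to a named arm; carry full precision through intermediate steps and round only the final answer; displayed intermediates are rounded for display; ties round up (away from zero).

6-mesh fixed-axis compound train (all bearings frame-fixed)
mesh 1 [28T→76T]: ω = 2823.0000×28/76 = 1040.0526 rpm, sense flips to −
mesh 2 [79T→35T]: ω = 1040.0526×79/35 = 2347.5474 rpm, sense flips to +
mesh 3 [37T→37T]: ω = 2347.5474×37/37 = 2347.5474 rpm, sense flips to −
mesh 4 [74T→54T]: ω = 2347.5474×74/54 = 3217.0094 rpm, sense flips to +
mesh 5 [38T→36T]: ω = 3217.0094×38/36 = 3395.7321 rpm, sense flips to −
mesh 6 [75T→91T]: ω = 3395.7321×75/91 = 2798.6803 rpm, sense flips to +
signed output speed = +2798.6803 rpm

+2798.6803 rpm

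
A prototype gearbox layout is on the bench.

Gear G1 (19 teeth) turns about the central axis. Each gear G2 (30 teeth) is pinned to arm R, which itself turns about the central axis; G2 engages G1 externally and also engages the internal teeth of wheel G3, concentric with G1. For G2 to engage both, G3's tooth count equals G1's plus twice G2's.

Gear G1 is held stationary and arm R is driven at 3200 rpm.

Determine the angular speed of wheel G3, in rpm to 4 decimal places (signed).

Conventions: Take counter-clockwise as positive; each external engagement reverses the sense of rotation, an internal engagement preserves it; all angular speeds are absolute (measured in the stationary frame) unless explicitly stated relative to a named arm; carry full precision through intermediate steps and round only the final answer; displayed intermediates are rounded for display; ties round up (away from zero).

+3969.6203 rpm

recognized (axles ride arm R): planetary set, 19/30/79 teeth
normalise by the input: solve with ω_arm = 1, then scale by 3200 rpm
ring teeth: 19 + 2·30 = 79
19(ω_sun−ω_arm) = −79(ω_ring−ω_arm),  ω_sun = 0, ω_arm = 1
ω_ring = 1 − (19/79)(0−1) = 98/79
scale: ω_ring = 98/79 × 3200 rpm = +3969.6203 rpm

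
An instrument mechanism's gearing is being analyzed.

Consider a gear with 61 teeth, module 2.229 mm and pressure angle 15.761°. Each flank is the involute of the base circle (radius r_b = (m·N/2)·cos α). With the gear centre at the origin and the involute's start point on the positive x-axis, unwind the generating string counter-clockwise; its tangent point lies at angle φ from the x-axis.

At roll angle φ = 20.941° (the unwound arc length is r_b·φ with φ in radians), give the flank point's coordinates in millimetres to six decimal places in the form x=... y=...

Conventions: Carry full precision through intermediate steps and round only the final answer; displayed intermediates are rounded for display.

x=69.653684 y=1.050649

class = single-mesh tooth geometry [base-circle involute, m = 2.229, 61T]
pitch radius r_p = m·N/2 = 2.229·61/2 = 67.984500
base radius r_b = r_p·cos α = 67.984500·cos 15.761° = 65.428494
roll angle φ = 20.941° = 0.36548940 rad
x = r_b·(cos φ + φ·sin φ) = 69.653684
y = r_b·(sin φ − φ·cos φ) = 1.050649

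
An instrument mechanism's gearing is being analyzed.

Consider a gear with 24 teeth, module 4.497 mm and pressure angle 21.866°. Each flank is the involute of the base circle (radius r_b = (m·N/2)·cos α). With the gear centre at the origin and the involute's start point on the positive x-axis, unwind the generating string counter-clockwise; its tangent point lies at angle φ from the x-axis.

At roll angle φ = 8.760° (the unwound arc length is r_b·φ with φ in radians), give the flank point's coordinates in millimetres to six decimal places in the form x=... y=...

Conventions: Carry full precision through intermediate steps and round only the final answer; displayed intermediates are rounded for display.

x=50.663620 y=0.059523

class = single-mesh tooth geometry [base-circle involute, m = 4.497, 24T]
pitch radius r_p = m·N/2 = 4.497·24/2 = 53.964000
base radius r_b = r_p·cos α = 53.964000·cos 21.866° = 50.081691
roll angle φ = 8.760° = 0.15289084 rad
x = r_b·(cos φ + φ·sin φ) = 50.663620
y = r_b·(sin φ − φ·cos φ) = 0.059523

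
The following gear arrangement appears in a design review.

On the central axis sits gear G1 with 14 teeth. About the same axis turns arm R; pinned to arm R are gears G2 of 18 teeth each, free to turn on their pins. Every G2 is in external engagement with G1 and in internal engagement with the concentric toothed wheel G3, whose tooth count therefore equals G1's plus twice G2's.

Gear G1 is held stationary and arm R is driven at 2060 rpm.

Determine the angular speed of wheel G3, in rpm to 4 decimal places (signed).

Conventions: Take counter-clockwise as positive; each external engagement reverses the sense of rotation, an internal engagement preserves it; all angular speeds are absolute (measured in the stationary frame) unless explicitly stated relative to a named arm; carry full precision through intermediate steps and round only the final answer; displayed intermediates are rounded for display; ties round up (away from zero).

+2636.8000 rpm

planetary set (14T centre, 18T on arm, 50T internal) — Willis relation
normalise by the input: solve with ω_arm = 1, then scale by 2060 rpm
ring teeth: 14 + 2·18 = 50
14(ω_sun−ω_arm) = −50(ω_ring−ω_arm),  ω_sun = 0, ω_arm = 1
ω_ring = 1 − (14/50)(0−1) = 32/25
scale: ω_ring = 32/25 × 2060 rpm = +2636.8000 rpm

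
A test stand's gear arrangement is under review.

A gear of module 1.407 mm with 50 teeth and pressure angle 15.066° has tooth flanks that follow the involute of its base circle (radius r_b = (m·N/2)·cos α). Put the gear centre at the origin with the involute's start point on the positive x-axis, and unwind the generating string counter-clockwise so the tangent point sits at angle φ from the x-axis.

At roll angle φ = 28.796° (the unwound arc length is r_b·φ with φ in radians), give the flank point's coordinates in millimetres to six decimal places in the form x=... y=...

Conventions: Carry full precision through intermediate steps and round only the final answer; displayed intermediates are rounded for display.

class = single-mesh tooth geometry [base-circle involute, m = 1.407, 50T]
pitch radius r_p = m·N/2 = 1.407·50/2 = 35.175000
base radius r_b = r_p·cos α = 35.175000·cos 15.066° = 33.965931
roll angle φ = 28.796° = 0.50258501 rad
x = r_b·(cos φ + φ·sin φ) = 37.988576
y = r_b·(sin φ − φ·cos φ) = 1.401332

x=37.988576 y=1.401332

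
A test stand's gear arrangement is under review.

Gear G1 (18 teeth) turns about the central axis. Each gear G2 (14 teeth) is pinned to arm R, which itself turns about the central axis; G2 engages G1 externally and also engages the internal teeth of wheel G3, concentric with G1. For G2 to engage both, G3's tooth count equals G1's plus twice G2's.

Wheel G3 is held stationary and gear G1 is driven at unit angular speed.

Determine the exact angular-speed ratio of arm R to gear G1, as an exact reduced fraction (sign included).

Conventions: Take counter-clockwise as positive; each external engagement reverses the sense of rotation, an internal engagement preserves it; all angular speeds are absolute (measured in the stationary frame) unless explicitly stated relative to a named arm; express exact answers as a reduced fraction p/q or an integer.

recognized (axles ride arm R): planetary set, 18/14/46 teeth
ring teeth: 18 + 2·14 = 46
18(ω_sun−ω_arm) = −46(ω_ring−ω_arm),  ω_ring = 0, ω_sun = 1
18(1−ω_arm) = −46(0−ω_arm)  ⇒  64·ω_arm = 18  ⇒  ω_arm = 9/32
ω_out/ω_in = 9/32

9/32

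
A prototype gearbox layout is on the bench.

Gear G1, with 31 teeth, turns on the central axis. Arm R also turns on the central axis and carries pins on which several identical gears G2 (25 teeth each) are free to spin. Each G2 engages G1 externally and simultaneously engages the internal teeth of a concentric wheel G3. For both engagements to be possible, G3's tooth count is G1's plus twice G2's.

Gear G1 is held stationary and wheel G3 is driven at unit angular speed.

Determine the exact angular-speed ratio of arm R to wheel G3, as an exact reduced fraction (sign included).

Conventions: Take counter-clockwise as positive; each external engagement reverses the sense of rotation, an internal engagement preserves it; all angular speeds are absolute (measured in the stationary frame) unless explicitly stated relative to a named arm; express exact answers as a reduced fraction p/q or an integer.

topology: planetary set — G1 31T / G2 25T / G3 81T, arm = carrier (Willis)
ring teeth: 31 + 2·25 = 81
31(ω_sun−ω_arm) = −81(ω_ring−ω_arm),  ω_sun = 0, ω_ring = 1
31(0−ω_arm) = −81(1−ω_arm)  ⇒  112·ω_arm = 81  ⇒  ω_arm = 81/112
ω_out/ω_in = 81/112

81/112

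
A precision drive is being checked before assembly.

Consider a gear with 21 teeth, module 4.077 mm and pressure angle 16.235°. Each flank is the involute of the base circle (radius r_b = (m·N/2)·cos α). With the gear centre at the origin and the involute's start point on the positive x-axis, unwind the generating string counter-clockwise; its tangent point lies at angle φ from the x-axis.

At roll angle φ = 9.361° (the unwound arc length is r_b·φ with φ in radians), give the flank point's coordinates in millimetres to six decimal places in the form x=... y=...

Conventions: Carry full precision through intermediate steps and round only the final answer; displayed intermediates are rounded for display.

x=41.646336 y=0.059590

single-mesh involute tooth geometry (21T wheel at module 4.077)
pitch radius r_p = m·N/2 = 4.077·21/2 = 42.808500
base radius r_b = r_p·cos α = 42.808500·cos 16.235° = 41.101429
roll angle φ = 9.361° = 0.16338027 rad
x = r_b·(cos φ + φ·sin φ) = 41.646336
y = r_b·(sin φ − φ·cos φ) = 0.059590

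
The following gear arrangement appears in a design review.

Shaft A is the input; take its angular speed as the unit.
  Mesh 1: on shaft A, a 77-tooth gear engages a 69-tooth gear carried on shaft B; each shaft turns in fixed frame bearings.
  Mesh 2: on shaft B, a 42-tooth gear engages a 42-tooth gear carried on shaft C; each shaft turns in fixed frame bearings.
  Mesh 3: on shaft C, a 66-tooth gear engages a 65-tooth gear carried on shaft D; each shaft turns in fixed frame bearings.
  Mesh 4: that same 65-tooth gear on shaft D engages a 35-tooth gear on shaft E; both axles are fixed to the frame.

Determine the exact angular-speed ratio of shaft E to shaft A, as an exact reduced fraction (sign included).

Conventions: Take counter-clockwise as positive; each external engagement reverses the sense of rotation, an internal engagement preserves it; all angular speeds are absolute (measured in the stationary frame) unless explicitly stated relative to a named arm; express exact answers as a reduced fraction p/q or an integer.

class = fixed-axis compound train [4 meshes; 4 ratios multiply, 4 sense flips]
mesh 1 [77T→69T]: running ratio 77/69, sense −
mesh 2 [42T→42T]: running ratio 77/69, sense +
mesh 3 [66T→65T]: running ratio 1694/1495, sense −
mesh 4 [65T→35T]: running ratio 242/115, sense +
ω_out/ω_in = 242/115

242/115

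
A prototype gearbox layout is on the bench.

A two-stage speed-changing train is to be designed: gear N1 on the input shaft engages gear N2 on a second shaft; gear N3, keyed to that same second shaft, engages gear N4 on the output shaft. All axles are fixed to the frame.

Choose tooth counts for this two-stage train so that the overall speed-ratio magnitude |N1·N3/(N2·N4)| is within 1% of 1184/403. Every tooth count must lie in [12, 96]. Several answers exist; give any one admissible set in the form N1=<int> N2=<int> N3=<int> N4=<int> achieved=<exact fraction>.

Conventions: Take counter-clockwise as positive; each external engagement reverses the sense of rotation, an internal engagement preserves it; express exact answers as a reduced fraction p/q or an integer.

N1=16 N2=13 N3=74 N4=31 achieved=1184/403

class = fixed-axis compound train [2-stage, 1184/403 wanted]
target = 1184/403 in lowest terms: an exact hit needs N1·N3 = k·1184 and N2·N4 = k·403 for one integer k, every count in [12, 96]; additionally prefer no 1:1 stage (N1 ≠ N2, N3 ≠ N4)
k = 1: N1·N3 = 1184 = 16·74, N2·N4 = 403 = 13·31
achieved = 16·74/(13·31) = 1184/403; |achieved − target| = 0 ≤ 296/10075 ✓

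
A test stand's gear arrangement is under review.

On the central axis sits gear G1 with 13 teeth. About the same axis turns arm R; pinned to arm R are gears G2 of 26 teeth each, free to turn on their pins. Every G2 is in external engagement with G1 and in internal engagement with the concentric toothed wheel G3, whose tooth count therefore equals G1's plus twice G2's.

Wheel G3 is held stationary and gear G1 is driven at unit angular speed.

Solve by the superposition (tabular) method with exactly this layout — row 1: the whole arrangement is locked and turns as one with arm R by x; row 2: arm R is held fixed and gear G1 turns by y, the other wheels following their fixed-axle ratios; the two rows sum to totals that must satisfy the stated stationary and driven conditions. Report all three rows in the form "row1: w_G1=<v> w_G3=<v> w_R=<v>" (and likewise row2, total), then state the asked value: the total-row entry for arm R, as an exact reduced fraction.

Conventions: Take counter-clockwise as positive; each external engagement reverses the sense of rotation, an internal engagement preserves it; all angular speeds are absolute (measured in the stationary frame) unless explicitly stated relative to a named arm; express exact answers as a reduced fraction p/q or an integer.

row1: w_G1=1/6 w_G3=1/6 w_R=1/6
row2: w_G1=5/6 w_G3=-1/6 w_R=0
total: w_G1=1 w_G3=0 w_R=1/6
asked value: 1/6

topology: planetary set — G1 13T / G2 26T / G3 65T, arm = carrier (Willis)
row 1 (train locked, turned with arm): all members turn x
superposition row 2 [arm held]: sun y, ring −(13/65)·y, arm 0
boundary: total ω_ring = x − (13/65)·y = 0 and total ω_sun = x + y = 1  ⇒  y = 5/6, x = 1/6
row 2 ring = −(13/65)·5/6 = -1/6
totals (row 1 + row 2): sun 1/6 + 5/6 = 1, ring 1/6 + (-1/6) = 0, arm 1/6 + 0 = 1/6
asked cell (total, arm) = 1/6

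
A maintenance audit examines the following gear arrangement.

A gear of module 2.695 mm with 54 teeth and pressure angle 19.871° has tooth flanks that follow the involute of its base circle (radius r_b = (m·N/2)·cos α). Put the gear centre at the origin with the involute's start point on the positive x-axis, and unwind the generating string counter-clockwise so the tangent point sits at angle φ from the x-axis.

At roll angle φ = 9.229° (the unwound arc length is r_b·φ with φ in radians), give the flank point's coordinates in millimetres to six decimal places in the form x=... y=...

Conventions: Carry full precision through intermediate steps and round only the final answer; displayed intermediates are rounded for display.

topology: single-mesh involute geometry — m = 2.695, N = 54
pitch radius r_p = m·N/2 = 2.695·54/2 = 72.765000
base radius r_b = r_p·cos α = 72.765000·cos 19.871° = 68.432593
roll angle φ = 9.229° = 0.16107644 rad
x = r_b·(cos φ + φ·sin φ) = 69.314606
y = r_b·(sin φ − φ·cos φ) = 0.095085

x=69.314606 y=0.095085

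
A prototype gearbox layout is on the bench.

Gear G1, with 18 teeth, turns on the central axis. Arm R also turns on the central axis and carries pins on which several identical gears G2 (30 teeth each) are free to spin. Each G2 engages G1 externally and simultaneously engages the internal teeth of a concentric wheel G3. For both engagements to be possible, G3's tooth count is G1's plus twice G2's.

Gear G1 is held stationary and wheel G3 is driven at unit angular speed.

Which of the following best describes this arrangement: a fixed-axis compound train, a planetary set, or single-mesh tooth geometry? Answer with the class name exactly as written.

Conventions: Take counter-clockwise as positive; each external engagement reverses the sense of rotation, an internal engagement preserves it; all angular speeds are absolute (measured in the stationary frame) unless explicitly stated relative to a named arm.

planetary set

topology: planetary set — G1 18T / G2 30T / G3 78T, arm = carrier (Willis)
classification: planetary set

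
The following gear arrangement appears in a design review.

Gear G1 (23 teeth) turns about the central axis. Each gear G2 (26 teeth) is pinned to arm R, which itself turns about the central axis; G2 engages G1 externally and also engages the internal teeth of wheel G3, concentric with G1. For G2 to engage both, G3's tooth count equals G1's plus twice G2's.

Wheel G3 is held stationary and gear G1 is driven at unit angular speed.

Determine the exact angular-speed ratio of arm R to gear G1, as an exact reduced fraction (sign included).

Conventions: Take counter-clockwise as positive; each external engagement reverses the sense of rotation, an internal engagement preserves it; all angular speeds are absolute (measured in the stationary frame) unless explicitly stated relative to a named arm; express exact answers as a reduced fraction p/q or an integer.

23/98

recognized (axles ride arm R): planetary set, 23/26/75 teeth
ring teeth: 23 + 2·26 = 75
23(ω_sun−ω_arm) = −75(ω_ring−ω_arm),  ω_ring = 0, ω_sun = 1
23(1−ω_arm) = −75(0−ω_arm)  ⇒  98·ω_arm = 23  ⇒  ω_arm = 23/98
ω_out/ω_in = 23/98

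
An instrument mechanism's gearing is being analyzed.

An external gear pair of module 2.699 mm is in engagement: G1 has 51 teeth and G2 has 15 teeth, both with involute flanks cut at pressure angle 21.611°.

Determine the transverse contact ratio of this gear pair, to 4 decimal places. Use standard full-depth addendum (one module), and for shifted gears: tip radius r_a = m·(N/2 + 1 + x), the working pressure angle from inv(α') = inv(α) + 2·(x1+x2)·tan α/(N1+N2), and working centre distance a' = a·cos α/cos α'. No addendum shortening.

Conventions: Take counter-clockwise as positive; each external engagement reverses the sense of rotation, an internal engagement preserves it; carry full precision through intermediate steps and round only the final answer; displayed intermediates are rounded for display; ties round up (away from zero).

1.5571

single-mesh involute tooth geometry (51T engaging 15T at module 2.699)
base radii: r_b1 = 63.986536, r_b2 = 18.819570
tip radii: r_a1 = 71.523500, r_a2 = 22.941500
no profile shift: α' = α, a' = a
action lengths: √(r_a1²−r_b1²) = 31.958320, √(r_a2²−r_b2²) = 13.120070
base pitch p_b = π·m·cos α = 7.883123
CR = (31.958320 + 13.120070 − 89.067000·sin 21.61100°)/7.883123 = 1.557091
contact ratio ≈ 1.5571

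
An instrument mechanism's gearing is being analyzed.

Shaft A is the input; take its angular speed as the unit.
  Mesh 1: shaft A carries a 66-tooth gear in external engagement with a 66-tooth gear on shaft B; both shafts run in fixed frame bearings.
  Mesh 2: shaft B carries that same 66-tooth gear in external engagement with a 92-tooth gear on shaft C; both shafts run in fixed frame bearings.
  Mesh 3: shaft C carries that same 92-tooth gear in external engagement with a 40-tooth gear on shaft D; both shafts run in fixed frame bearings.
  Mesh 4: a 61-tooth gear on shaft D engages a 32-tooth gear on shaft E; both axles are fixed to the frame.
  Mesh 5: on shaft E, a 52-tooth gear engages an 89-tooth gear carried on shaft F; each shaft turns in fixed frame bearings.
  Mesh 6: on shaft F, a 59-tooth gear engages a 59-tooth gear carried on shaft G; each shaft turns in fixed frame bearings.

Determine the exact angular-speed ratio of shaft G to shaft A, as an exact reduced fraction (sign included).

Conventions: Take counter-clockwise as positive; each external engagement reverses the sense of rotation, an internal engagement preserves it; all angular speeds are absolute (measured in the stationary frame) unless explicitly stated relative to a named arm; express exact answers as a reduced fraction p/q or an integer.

26169/14240

class = fixed-axis compound train [6 meshes; 6 ratios multiply, 6 sense flips]
mesh 1 [66T→66T]: running ratio 1, sense −
mesh 2 [66T→92T]: running ratio 33/46, sense +
mesh 3 [92T→40T]: running ratio 33/20, sense −
mesh 4 [61T→32T]: running ratio 2013/640, sense +
mesh 5 [52T→89T]: running ratio 26169/14240, sense −
mesh 6 [59T→59T]: running ratio 26169/14240, sense +
ω_out/ω_in = 26169/14240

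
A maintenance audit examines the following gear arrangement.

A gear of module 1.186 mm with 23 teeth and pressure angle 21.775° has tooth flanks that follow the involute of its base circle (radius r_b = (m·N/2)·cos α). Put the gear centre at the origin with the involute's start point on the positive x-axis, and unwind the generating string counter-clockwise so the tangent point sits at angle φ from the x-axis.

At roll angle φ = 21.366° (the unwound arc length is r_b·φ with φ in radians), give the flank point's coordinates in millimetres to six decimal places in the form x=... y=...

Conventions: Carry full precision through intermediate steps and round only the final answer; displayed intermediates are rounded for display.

x=13.516100 y=0.215905

single-mesh involute tooth geometry (23T wheel at module 1.186)
pitch radius r_p = m·N/2 = 1.186·23/2 = 13.639000
base radius r_b = r_p·cos α = 13.639000·cos 21.775° = 12.665827
roll angle φ = 21.366° = 0.37290705 rad
x = r_b·(cos φ + φ·sin φ) = 13.516100
y = r_b·(sin φ − φ·cos φ) = 0.215905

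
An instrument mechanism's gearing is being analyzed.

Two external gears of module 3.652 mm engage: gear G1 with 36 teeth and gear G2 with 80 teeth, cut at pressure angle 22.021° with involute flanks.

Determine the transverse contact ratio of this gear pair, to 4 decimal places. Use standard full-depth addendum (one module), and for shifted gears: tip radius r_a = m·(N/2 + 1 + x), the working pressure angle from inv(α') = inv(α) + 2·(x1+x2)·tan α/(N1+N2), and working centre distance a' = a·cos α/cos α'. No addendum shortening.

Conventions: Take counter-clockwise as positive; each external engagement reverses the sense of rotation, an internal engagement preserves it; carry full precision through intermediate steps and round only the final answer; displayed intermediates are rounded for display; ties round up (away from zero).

recognized (one external pair, fixed centres): single-mesh tooth geometry, m = 3.652, N1 = 36, N2 = 80
base radii: r_b1 = 60.940328, r_b2 = 135.422952
tip radii: r_a1 = 69.388000, r_a2 = 149.732000
no profile shift: α' = α, a' = a
action lengths: √(r_a1²−r_b1²) = 33.180882, √(r_a2²−r_b2²) = 63.877195
base pitch p_b = π·m·cos α = 10.636094
CR = (33.180882 + 63.877195 − 211.816000·sin 22.02100°)/10.636094 = 1.658356
contact ratio ≈ 1.6584

1.6584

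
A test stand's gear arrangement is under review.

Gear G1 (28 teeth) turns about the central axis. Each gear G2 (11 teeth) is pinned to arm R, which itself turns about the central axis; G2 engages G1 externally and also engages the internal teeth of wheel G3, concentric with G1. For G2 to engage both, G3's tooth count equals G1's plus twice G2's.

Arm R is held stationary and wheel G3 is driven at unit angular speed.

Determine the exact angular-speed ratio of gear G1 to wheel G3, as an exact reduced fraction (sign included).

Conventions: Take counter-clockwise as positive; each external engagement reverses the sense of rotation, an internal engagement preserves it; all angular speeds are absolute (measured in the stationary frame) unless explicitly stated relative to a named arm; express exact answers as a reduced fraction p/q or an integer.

-25/14

class = planetary set [G3 = 28+2·11 = 50; Willis about the carrier]
ring teeth: 28 + 2·11 = 50
28(ω_sun−ω_arm) = −50(ω_ring−ω_arm),  ω_arm = 0, ω_ring = 1
ω_sun = 0 − (50/28)(1−0) = -25/14
ω_out/ω_in = -25/14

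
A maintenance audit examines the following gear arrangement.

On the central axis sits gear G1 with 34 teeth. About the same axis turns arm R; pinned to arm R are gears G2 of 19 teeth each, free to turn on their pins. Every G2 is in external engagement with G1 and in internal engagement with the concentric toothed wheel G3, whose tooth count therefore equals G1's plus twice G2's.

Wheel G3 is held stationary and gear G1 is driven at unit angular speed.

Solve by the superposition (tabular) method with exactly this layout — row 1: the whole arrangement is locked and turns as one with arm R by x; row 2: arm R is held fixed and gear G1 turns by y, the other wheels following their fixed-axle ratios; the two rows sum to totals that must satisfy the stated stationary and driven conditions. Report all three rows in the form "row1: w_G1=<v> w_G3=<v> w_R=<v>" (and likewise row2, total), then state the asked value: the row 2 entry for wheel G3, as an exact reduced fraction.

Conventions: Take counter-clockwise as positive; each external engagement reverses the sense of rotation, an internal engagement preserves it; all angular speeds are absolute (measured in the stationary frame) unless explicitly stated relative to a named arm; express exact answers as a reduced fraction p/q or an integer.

recognized (axles ride arm R): planetary set, 34/19/72 teeth
row 1 (train locked, turned with arm): all members turn x
row 2 (arm held, sun turns y): ω_ring = −(34/72)·y, ω_arm = 0
boundary: total ω_ring = x − (34/72)·y = 0 and total ω_sun = x + y = 1  ⇒  y = 36/53, x = 17/53
row 2 ring = −(34/72)·36/53 = -17/53
totals (row 1 + row 2): sun 17/53 + 36/53 = 1, ring 17/53 + (-17/53) = 0, arm 17/53 + 0 = 17/53
asked cell (row2, ring) = -17/53

row1: w_G1=17/53 w_G3=17/53 w_R=17/53
row2: w_G1=36/53 w_G3=-17/53 w_R=0
total: w_G1=1 w_G3=0 w_R=17/53
asked value: -17/53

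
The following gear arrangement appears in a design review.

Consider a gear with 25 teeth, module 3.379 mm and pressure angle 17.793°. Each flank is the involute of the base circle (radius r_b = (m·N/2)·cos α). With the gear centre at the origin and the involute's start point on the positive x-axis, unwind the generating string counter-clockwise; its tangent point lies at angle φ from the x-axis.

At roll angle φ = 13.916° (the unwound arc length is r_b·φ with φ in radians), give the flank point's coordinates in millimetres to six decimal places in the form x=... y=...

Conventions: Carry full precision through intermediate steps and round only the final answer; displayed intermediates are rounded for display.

class = single-mesh tooth geometry [base-circle involute, m = 3.379, 25T]
pitch radius r_p = m·N/2 = 3.379·25/2 = 42.237500
base radius r_b = r_p·cos α = 42.237500·cos 17.793° = 40.217142
roll angle φ = 13.916° = 0.24288002 rad
x = r_b·(cos φ + φ·sin φ) = 41.385924
y = r_b·(sin φ − φ·cos φ) = 0.190942

x=41.385924 y=0.190942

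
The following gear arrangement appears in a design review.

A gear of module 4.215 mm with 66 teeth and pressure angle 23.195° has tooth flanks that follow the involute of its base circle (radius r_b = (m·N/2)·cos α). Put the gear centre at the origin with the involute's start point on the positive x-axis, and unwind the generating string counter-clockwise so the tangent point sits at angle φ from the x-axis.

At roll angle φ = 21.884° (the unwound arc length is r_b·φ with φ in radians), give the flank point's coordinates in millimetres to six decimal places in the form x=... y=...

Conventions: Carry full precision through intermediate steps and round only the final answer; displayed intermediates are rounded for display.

x=136.840321 y=2.340180

topology: single-mesh involute geometry — m = 4.215, N = 66
pitch radius r_p = m·N/2 = 4.215·66/2 = 139.095000
base radius r_b = r_p·cos α = 139.095000·cos 23.195° = 127.851911
roll angle φ = 21.884° = 0.38194785 rad
x = r_b·(cos φ + φ·sin φ) = 136.840321
y = r_b·(sin φ − φ·cos φ) = 2.340180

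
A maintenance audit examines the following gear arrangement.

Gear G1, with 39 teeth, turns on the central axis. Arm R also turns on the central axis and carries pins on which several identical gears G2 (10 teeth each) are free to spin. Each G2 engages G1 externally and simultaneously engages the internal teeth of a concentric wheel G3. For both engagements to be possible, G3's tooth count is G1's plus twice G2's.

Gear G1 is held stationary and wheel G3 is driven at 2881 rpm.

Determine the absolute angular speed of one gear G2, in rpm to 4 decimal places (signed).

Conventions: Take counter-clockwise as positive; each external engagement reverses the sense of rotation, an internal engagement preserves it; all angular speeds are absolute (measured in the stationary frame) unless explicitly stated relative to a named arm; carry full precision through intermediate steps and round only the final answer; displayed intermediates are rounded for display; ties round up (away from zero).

topology: planetary set — G1 39T / G2 10T / G3 59T, arm = carrier (Willis)
normalise by the input: solve with ω_ring = 1, then scale by 2881 rpm
ring teeth: 39 + 2·10 = 59
39(ω_sun−ω_arm) = −59(ω_ring−ω_arm),  ω_sun = 0, ω_ring = 1
39(0−ω_arm) = −59(1−ω_arm)  ⇒  98·ω_arm = 59  ⇒  ω_arm = 59/98
sun–planet mesh: 39·(0−59/98) = −10·(ω_p−ω_arm)  ⇒  ω_p−ω_arm = 2301/980
ω_p = 59/98 + 2301/980 = 59/20
scale: ω_p = 59/20 × 2881 rpm = +8498.9500 rpm

+8498.9500 rpm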